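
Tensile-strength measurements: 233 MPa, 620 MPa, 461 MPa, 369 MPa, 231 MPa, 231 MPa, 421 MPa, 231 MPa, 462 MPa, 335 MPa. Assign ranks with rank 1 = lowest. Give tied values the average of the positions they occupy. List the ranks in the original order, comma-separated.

Sorted (ascending): 231, 231, 231, 233, 335, 369, 421, 461, 462, 620
The 3 values of 231 occupy positions 1–3 → average rank 2.

4, 10, 8, 6, 2, 2, 7, 2, 9, 5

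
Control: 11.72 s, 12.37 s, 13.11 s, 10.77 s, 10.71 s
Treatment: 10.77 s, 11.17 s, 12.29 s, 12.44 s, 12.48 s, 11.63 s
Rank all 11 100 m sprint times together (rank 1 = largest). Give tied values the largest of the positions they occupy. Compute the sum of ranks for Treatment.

35

Sorted (descending): 13.11, 12.48, 12.44, 12.37, 12.29, 11.72, 11.63, 11.17, 10.77, 10.77, 10.71
The 2 values of 10.77 occupy positions 9–10 → each gets rank 10.
Treatment values → pooled ranks: 10.77→10, 11.17→8, 12.29→5, 12.44→3, 12.48→2, 11.63→7
Rank sum = 10 + 8 + 5 + 3 + 2 + 7 = 35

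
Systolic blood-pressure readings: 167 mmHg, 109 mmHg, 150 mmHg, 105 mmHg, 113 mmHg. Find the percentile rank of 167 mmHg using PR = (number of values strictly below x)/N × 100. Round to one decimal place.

N = 5.
Strictly below 167: 4. Equal to 167: 1.
PR = 4/5 × 100 = 80.0

80.0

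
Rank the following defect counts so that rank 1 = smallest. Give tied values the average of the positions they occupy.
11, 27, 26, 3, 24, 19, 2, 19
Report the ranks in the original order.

3, 8, 7, 2, 6, 4.5, 1, 4.5

Sorted (ascending): 2, 3, 11, 19, 19, 24, 26, 27
The 2 values of 19 occupy positions 4–5 → average rank (4+5)/2 = 4.5.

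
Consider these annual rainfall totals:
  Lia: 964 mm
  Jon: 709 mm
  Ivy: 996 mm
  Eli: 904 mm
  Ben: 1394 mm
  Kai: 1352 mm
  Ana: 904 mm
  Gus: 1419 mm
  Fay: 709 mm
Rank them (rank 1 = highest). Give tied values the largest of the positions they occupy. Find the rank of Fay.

9

Sorted (descending): 1419, 1394, 1352, 996, 964, 904, 904, 709, 709
The 2 values of 904 occupy positions 6–7 → each gets rank 7.
The 2 values of 709 occupy positions 8–9 → each gets rank 9.
Fay has value 709 mm → rank 9.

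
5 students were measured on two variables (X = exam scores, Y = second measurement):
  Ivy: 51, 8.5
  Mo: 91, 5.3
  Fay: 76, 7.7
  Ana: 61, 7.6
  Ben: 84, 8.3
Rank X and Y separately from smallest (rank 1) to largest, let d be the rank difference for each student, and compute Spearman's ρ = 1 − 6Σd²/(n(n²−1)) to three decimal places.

-0.600

Ranks of variable 1: 1, 5, 3, 2, 4
Ranks of variable 2: 5, 1, 3, 2, 4
d = r₁ − r₂: -4, 4, 0, 0, 0
d²: 16, 16, 0, 0, 0; Σd² = 32
ρ = 1 − 6·32/(5·24) = 1 − 192/120 = -0.600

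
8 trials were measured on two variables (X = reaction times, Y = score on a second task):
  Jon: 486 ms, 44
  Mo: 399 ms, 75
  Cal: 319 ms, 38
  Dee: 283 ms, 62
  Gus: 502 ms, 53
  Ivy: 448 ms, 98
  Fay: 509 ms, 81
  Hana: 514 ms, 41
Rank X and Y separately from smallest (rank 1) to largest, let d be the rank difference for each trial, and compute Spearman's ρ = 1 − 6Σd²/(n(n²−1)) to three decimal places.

Ranks of variable 1: 5, 3, 2, 1, 6, 4, 7, 8
Ranks of variable 2: 3, 6, 1, 5, 4, 8, 7, 2
d = r₁ − r₂: 2, -3, 1, -4, 2, -4, 0, 6
d²: 4, 9, 1, 16, 4, 16, 0, 36; Σd² = 86
ρ = 1 − 6·86/(8·63) = 1 − 516/504 = -0.024

-0.024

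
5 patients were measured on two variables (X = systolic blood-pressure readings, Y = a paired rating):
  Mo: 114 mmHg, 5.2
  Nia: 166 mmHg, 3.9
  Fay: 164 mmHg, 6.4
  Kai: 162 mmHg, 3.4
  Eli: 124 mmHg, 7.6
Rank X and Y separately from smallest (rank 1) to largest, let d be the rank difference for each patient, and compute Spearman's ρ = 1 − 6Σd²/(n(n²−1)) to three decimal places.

-0.300

Ranks of variable 1: 1, 5, 4, 3, 2
Ranks of variable 2: 3, 2, 4, 1, 5
d = r₁ − r₂: -2, 3, 0, 2, -3
d²: 4, 9, 0, 4, 9; Σd² = 26
ρ = 1 − 6·26/(5·24) = 1 − 156/120 = -0.300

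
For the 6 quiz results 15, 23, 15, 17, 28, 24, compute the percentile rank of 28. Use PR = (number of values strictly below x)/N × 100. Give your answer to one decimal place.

N = 6.
Strictly below 28: 5. Equal to 28: 1.
PR = 5/6 × 100 = 83.3

83.3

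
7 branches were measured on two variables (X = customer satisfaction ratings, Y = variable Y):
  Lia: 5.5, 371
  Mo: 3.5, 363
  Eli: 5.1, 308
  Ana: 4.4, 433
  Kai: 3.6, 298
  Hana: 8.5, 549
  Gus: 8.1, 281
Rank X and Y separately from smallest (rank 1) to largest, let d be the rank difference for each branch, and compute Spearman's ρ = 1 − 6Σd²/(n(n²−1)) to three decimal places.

0.214

Ranks of variable 1: 5, 1, 4, 3, 2, 7, 6
Ranks of variable 2: 5, 4, 3, 6, 2, 7, 1
d = r₁ − r₂: 0, -3, 1, -3, 0, 0, 5
d²: 0, 9, 1, 9, 0, 0, 25; Σd² = 44
ρ = 1 − 6·44/(7·48) = 1 − 264/336 = 0.214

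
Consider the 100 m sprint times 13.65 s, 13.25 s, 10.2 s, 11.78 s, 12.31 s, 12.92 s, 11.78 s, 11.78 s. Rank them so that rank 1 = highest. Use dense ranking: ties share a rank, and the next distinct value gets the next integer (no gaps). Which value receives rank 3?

Sorted (descending): 13.65, 13.25, 12.92, 12.31, 11.78, 11.78, 11.78, 10.2
The 3 values of 11.78 share dense rank 5.
Remaining distinct values take the next consecutive integers.
Rank 3 → value 12.92.

12.92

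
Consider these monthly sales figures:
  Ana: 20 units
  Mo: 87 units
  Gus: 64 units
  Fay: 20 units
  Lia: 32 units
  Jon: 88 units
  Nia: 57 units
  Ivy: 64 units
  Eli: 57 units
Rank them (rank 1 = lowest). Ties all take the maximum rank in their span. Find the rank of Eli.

Sorted (ascending): 20, 20, 32, 57, 57, 64, 64, 87, 88
The 2 values of 20 occupy positions 1–2 → each gets rank 2.
The 2 values of 57 occupy positions 4–5 → each gets rank 5.
The 2 values of 64 occupy positions 6–7 → each gets rank 7.
Eli has value 57 units → rank 5.

5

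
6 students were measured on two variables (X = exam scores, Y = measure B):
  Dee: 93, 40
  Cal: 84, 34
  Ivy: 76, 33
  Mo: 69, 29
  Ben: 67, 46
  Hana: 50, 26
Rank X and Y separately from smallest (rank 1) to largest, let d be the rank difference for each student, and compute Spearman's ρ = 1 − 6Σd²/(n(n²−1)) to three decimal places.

0.429

Ranks of variable 1: 6, 5, 4, 3, 2, 1
Ranks of variable 2: 5, 4, 3, 2, 6, 1
d = r₁ − r₂: 1, 1, 1, 1, -4, 0
d²: 1, 1, 1, 1, 16, 0; Σd² = 20
ρ = 1 − 6·20/(6·35) = 1 − 120/210 = 0.429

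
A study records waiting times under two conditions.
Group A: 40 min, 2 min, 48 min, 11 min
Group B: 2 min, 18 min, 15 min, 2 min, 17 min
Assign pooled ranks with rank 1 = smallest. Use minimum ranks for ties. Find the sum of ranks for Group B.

Sorted (ascending): 2, 2, 2, 11, 15, 17, 18, 40, 48
The 3 values of 2 occupy positions 1–3 → each gets rank 1.
Group B values → pooled ranks: 2→1, 18→7, 15→5, 2→1, 17→6
Rank sum = 1 + 7 + 5 + 1 + 6 = 20

20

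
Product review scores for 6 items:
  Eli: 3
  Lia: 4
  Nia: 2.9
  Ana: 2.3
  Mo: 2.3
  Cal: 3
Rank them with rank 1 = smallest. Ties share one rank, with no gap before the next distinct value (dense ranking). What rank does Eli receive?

3

Sorted (ascending): 2.3, 2.3, 2.9, 3, 3, 4
The 2 values of 2.3 share dense rank 1.
The 2 values of 3 share dense rank 3.
Remaining distinct values take the next consecutive integers.
Eli has value 3 → rank 3.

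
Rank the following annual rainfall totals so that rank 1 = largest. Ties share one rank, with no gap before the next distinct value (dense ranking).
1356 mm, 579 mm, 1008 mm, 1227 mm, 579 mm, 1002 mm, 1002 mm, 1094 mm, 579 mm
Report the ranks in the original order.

Sorted (descending): 1356, 1227, 1094, 1008, 1002, 1002, 579, 579, 579
The 2 values of 1002 share dense rank 5.
The 3 values of 579 share dense rank 6.
Remaining distinct values take the next consecutive integers.

1, 6, 4, 2, 6, 5, 5, 3, 6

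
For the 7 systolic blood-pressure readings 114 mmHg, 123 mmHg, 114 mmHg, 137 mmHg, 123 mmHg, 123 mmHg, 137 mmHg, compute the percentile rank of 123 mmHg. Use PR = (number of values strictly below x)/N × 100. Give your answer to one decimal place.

28.6

N = 7.
Strictly below 123: 2. Equal to 123: 3.
PR = 2/7 × 100 = 28.6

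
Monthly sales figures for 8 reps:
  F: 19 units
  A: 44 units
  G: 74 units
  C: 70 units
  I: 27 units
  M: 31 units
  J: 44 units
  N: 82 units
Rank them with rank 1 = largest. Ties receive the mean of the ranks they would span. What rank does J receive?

Sorted (descending): 82, 74, 70, 44, 44, 31, 27, 19
The 2 values of 44 occupy positions 4–5 → average rank (4+5)/2 = 4.5.
J has value 44 units → rank 4.5.

4.5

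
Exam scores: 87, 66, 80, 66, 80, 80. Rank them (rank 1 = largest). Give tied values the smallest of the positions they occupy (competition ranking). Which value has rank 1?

87

Sorted (descending): 87, 80, 80, 80, 66, 66
The 3 values of 80 occupy positions 2–4 → each gets rank 2.
The 2 values of 66 occupy positions 5–6 → each gets rank 5.
Rank 1 → value 87.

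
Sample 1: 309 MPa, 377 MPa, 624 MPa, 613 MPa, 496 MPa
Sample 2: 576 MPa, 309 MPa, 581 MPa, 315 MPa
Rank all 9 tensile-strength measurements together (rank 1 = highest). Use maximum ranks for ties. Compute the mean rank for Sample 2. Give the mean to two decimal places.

5.75

Sorted (descending): 624, 613, 581, 576, 496, 377, 315, 309, 309
The 2 values of 309 occupy positions 8–9 → each gets rank 9.
Sample 2 values → pooled ranks: 576→4, 309→9, 581→3, 315→7
Mean rank = (4 + 9 + 3 + 7) / 4 = 5.75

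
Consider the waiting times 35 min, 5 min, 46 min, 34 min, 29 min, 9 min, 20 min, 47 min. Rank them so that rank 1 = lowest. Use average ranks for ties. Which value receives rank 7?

Sorted (ascending): 5, 9, 20, 29, 34, 35, 46, 47
No ties — each value takes its position as its rank.
Rank 7 → value 46.

46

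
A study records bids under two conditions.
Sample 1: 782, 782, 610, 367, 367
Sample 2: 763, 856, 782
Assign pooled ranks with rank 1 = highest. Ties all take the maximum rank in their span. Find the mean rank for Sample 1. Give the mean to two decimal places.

Sorted (descending): 856, 782, 782, 782, 763, 610, 367, 367
The 3 values of 782 occupy positions 2–4 → each gets rank 4.
The 2 values of 367 occupy positions 7–8 → each gets rank 8.
Sample 1 values → pooled ranks: 782→4, 782→4, 610→6, 367→8, 367→8
Mean rank = (4 + 4 + 6 + 8 + 8) / 5 = 6.00

6.00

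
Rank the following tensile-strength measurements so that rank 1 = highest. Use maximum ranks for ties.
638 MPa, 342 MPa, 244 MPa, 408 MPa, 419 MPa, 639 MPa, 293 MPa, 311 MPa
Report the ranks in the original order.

Sorted (descending): 639, 638, 419, 408, 342, 311, 293, 244
No ties — each value takes its position as its rank.

2, 5, 8, 4, 3, 1, 7, 6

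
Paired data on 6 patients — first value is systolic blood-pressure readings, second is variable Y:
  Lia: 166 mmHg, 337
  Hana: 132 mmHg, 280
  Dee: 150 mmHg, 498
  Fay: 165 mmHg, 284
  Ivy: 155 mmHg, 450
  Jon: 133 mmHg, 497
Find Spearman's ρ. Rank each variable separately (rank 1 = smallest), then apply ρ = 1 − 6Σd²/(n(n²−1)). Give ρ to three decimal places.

-0.029

Ranks of variable 1: 6, 1, 3, 5, 4, 2
Ranks of variable 2: 3, 1, 6, 2, 4, 5
d = r₁ − r₂: 3, 0, -3, 3, 0, -3
d²: 9, 0, 9, 9, 0, 9; Σd² = 36
ρ = 1 − 6·36/(6·35) = 1 − 216/210 = -0.029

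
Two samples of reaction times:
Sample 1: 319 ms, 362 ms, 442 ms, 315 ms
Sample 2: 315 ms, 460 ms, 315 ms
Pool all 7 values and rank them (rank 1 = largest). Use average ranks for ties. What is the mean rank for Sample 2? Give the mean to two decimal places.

4.33

Sorted (descending): 460, 442, 362, 319, 315, 315, 315
The 3 values of 315 occupy positions 5–7 → average rank 6.
Sample 2 values → pooled ranks: 315→6, 460→1, 315→6
Mean rank = (6 + 1 + 6) / 3 = 4.33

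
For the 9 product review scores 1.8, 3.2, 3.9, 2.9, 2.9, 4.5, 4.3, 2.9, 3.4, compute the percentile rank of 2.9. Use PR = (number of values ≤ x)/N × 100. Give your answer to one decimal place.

N = 9.
Strictly below 2.9: 1. Equal to 2.9: 3.
PR = 4/9 × 100 = 44.4

44.4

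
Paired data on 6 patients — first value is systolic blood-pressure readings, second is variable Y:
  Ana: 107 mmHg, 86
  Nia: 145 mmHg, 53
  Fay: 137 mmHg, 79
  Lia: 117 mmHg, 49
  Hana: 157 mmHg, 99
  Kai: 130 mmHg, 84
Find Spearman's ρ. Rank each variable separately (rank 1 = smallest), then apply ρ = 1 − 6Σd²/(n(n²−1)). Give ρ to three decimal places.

0.200

Ranks of variable 1: 1, 5, 4, 2, 6, 3
Ranks of variable 2: 5, 2, 3, 1, 6, 4
d = r₁ − r₂: -4, 3, 1, 1, 0, -1
d²: 16, 9, 1, 1, 0, 1; Σd² = 28
ρ = 1 − 6·28/(6·35) = 1 − 168/210 = 0.200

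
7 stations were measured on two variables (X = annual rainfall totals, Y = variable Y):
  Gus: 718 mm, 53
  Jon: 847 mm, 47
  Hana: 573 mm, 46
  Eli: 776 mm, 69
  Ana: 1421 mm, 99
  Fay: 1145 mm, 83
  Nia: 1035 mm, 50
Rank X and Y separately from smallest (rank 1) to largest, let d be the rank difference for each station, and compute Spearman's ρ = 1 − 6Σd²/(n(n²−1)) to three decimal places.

0.714

Ranks of variable 1: 2, 4, 1, 3, 7, 6, 5
Ranks of variable 2: 4, 2, 1, 5, 7, 6, 3
d = r₁ − r₂: -2, 2, 0, -2, 0, 0, 2
d²: 4, 4, 0, 4, 0, 0, 4; Σd² = 16
ρ = 1 − 6·16/(7·48) = 1 − 96/336 = 0.714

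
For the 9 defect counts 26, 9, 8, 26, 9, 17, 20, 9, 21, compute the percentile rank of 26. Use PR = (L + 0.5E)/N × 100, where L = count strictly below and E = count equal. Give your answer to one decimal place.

88.9

N = 9.
Strictly below 26: 7. Equal to 26: 2.
PR = (7 + 0.5·2)/9 × 100 = 88.9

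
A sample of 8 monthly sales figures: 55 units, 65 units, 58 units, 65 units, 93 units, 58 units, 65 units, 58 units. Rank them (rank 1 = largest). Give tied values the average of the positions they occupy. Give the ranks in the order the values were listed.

Sorted (descending): 93, 65, 65, 65, 58, 58, 58, 55
The 3 values of 65 occupy positions 2–4 → average rank 3.
The 3 values of 58 occupy positions 5–7 → average rank 6.

8, 3, 6, 3, 1, 6, 3, 6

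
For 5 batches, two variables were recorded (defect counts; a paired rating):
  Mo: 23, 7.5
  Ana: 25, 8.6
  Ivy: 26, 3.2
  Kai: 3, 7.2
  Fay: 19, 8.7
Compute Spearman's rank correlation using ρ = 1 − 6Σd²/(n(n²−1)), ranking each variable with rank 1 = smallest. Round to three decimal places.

Ranks of variable 1: 3, 4, 5, 1, 2
Ranks of variable 2: 3, 4, 1, 2, 5
d = r₁ − r₂: 0, 0, 4, -1, -3
d²: 0, 0, 16, 1, 9; Σd² = 26
ρ = 1 − 6·26/(5·24) = 1 − 156/120 = -0.300

-0.300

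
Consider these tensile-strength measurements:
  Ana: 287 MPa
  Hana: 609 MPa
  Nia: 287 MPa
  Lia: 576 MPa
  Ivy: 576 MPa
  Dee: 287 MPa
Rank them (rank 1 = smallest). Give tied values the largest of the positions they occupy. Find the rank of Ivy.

5

Sorted (ascending): 287, 287, 287, 576, 576, 609
The 3 values of 287 occupy positions 1–3 → each gets rank 3.
The 2 values of 576 occupy positions 4–5 → each gets rank 5.
Ivy has value 576 MPa → rank 5.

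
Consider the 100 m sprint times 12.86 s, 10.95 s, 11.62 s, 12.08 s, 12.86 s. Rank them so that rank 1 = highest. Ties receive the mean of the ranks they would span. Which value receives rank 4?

11.62

Sorted (descending): 12.86, 12.86, 12.08, 11.62, 10.95
The 2 values of 12.86 occupy positions 1–2 → average rank (1+2)/2 = 1.5.
Rank 4 → value 11.62.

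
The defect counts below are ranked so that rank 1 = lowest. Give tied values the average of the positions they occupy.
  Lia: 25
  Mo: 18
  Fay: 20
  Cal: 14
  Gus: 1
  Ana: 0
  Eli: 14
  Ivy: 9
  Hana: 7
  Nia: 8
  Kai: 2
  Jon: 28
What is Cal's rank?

7.5

Sorted (ascending): 0, 1, 2, 7, 8, 9, 14, 14, 18, 20, 25, 28
The 2 values of 14 occupy positions 7–8 → average rank (7+8)/2 = 7.5.
Cal has value 14 → rank 7.5.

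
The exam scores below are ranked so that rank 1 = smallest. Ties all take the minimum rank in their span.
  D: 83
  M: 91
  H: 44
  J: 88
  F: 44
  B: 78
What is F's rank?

1

Sorted (ascending): 44, 44, 78, 83, 88, 91
The 2 values of 44 occupy positions 1–2 → each gets rank 1.
F has value 44 → rank 1.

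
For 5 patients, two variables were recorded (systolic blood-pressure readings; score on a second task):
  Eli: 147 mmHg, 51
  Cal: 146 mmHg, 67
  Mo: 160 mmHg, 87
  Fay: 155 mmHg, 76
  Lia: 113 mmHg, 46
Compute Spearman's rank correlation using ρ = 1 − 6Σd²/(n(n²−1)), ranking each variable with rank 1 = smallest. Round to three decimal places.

0.900

Ranks of variable 1: 3, 2, 5, 4, 1
Ranks of variable 2: 2, 3, 5, 4, 1
d = r₁ − r₂: 1, -1, 0, 0, 0
d²: 1, 1, 0, 0, 0; Σd² = 2
ρ = 1 − 6·2/(5·24) = 1 − 12/120 = 0.900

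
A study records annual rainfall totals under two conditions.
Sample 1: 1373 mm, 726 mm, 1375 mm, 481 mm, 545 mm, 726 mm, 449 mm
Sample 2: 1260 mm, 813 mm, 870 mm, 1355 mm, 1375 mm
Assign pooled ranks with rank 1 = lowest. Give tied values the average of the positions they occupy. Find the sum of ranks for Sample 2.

Sorted (ascending): 449, 481, 545, 726, 726, 813, 870, 1260, 1355, 1373, 1375, 1375
The 2 values of 726 occupy positions 4–5 → average rank (4+5)/2 = 4.5.
The 2 values of 1375 occupy positions 11–12 → average rank (11+12)/2 = 11.5.
Sample 2 values → pooled ranks: 1260→8, 813→6, 870→7, 1355→9, 1375→11.5
Rank sum = 8 + 6 + 7 + 9 + 11.5 = 41.5

41.5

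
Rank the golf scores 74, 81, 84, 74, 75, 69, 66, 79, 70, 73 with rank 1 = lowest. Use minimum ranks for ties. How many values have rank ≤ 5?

6

Sorted (ascending): 66, 69, 70, 73, 74, 74, 75, 79, 81, 84
The 2 values of 74 occupy positions 5–6 → each gets rank 5.
Ranks ≤ 5: {1, 2, 3, 4, 5, 5} → 6 values.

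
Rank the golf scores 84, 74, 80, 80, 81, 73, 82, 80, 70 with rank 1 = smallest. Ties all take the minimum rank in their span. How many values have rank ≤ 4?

6

Sorted (ascending): 70, 73, 74, 80, 80, 80, 81, 82, 84
The 3 values of 80 occupy positions 4–6 → each gets rank 4.
Ranks ≤ 4: {1, 2, 3, 4, 4, 4} → 6 values.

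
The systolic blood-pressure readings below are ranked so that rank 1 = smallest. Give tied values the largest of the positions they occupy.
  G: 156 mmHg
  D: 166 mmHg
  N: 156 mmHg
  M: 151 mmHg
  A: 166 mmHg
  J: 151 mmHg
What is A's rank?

Sorted (ascending): 151, 151, 156, 156, 166, 166
The 2 values of 151 occupy positions 1–2 → each gets rank 2.
The 2 values of 156 occupy positions 3–4 → each gets rank 4.
The 2 values of 166 occupy positions 5–6 → each gets rank 6.
A has value 166 mmHg → rank 6.

6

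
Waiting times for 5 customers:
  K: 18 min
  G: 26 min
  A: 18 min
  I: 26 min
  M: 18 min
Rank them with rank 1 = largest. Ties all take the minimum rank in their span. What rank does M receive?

3

Sorted (descending): 26, 26, 18, 18, 18
The 2 values of 26 occupy positions 1–2 → each gets rank 1.
The 3 values of 18 occupy positions 3–5 → each gets rank 3.
M has value 18 min → rank 3.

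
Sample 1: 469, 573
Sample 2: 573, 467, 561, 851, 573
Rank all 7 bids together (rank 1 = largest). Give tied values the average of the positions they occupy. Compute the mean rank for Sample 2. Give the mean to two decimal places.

Sorted (descending): 851, 573, 573, 573, 561, 469, 467
The 3 values of 573 occupy positions 2–4 → average rank 3.
Sample 2 values → pooled ranks: 573→3, 467→7, 561→5, 851→1, 573→3
Mean rank = (3 + 7 + 5 + 1 + 3) / 5 = 3.80

3.80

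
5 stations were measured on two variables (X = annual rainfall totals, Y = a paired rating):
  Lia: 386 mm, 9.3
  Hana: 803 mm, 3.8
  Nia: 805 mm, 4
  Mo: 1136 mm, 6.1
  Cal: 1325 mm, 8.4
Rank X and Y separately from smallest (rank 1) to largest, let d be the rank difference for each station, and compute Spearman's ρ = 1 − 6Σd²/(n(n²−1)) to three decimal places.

Ranks of variable 1: 1, 2, 3, 4, 5
Ranks of variable 2: 5, 1, 2, 3, 4
d = r₁ − r₂: -4, 1, 1, 1, 1
d²: 16, 1, 1, 1, 1; Σd² = 20
ρ = 1 − 6·20/(5·24) = 1 − 120/120 = 0.000

0.000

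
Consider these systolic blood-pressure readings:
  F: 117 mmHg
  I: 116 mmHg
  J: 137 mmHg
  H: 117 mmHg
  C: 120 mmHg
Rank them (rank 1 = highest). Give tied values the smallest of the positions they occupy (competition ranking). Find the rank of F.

3

Sorted (descending): 137, 120, 117, 117, 116
The 2 values of 117 occupy positions 3–4 → each gets rank 3.
F has value 117 mmHg → rank 3.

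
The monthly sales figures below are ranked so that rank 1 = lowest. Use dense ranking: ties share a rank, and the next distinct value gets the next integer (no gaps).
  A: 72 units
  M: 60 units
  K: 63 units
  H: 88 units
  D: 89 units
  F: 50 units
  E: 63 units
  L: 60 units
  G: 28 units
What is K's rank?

4

Sorted (ascending): 28, 50, 60, 60, 63, 63, 72, 88, 89
The 2 values of 60 share dense rank 3.
The 2 values of 63 share dense rank 4.
Remaining distinct values take the next consecutive integers.
K has value 63 units → rank 4.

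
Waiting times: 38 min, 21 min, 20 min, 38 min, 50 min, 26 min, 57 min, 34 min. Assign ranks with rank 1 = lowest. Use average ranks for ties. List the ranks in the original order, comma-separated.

5.5, 2, 1, 5.5, 7, 3, 8, 4

Sorted (ascending): 20, 21, 26, 34, 38, 38, 50, 57
The 2 values of 38 occupy positions 5–6 → average rank (5+6)/2 = 5.5.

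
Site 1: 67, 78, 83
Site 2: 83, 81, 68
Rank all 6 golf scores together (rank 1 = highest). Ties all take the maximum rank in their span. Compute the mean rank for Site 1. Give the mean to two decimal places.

4.00

Sorted (descending): 83, 83, 81, 78, 68, 67
The 2 values of 83 occupy positions 1–2 → each gets rank 2.
Site 1 values → pooled ranks: 67→6, 78→4, 83→2
Mean rank = (6 + 4 + 2) / 3 = 4.00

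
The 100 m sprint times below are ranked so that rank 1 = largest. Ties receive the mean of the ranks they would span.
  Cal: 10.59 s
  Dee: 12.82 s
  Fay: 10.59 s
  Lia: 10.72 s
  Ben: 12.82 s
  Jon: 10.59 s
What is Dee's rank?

Sorted (descending): 12.82, 12.82, 10.72, 10.59, 10.59, 10.59
The 2 values of 12.82 occupy positions 1–2 → average rank (1+2)/2 = 1.5.
The 3 values of 10.59 occupy positions 4–6 → average rank 5.
Dee has value 12.82 s → rank 1.5.

1.5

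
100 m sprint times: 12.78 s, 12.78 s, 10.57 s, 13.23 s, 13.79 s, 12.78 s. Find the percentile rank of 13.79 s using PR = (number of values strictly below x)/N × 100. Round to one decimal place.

N = 6.
Strictly below 13.79: 5. Equal to 13.79: 1.
PR = 5/6 × 100 = 83.3

83.3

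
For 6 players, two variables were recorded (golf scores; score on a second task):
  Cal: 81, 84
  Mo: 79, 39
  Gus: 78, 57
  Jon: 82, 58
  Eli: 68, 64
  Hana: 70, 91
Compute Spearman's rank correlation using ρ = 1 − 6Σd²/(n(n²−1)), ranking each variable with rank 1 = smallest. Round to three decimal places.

Ranks of variable 1: 5, 4, 3, 6, 1, 2
Ranks of variable 2: 5, 1, 2, 3, 4, 6
d = r₁ − r₂: 0, 3, 1, 3, -3, -4
d²: 0, 9, 1, 9, 9, 16; Σd² = 44
ρ = 1 − 6·44/(6·35) = 1 − 264/210 = -0.257

-0.257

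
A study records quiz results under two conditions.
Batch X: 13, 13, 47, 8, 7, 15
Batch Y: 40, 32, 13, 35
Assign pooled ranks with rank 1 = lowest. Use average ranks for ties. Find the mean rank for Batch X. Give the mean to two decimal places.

4.50

Sorted (ascending): 7, 8, 13, 13, 13, 15, 32, 35, 40, 47
The 3 values of 13 occupy positions 3–5 → average rank 4.
Batch X values → pooled ranks: 13→4, 13→4, 47→10, 8→2, 7→1, 15→6
Mean rank = (4 + 4 + 10 + 2 + 1 + 6) / 6 = 4.50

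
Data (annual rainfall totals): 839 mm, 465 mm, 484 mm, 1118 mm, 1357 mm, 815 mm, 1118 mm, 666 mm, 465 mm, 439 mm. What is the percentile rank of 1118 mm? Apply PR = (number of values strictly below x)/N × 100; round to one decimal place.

N = 10.
Strictly below 1118: 7. Equal to 1118: 2.
PR = 7/10 × 100 = 70.0

70.0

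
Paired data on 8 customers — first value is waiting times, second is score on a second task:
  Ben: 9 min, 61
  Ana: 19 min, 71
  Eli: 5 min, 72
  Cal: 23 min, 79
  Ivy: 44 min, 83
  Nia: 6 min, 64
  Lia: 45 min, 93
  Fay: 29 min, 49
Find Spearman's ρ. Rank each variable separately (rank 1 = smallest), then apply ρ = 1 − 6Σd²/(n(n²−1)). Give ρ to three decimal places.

0.476

Ranks of variable 1: 3, 4, 1, 5, 7, 2, 8, 6
Ranks of variable 2: 2, 4, 5, 6, 7, 3, 8, 1
d = r₁ − r₂: 1, 0, -4, -1, 0, -1, 0, 5
d²: 1, 0, 16, 1, 0, 1, 0, 25; Σd² = 44
ρ = 1 − 6·44/(8·63) = 1 − 264/504 = 0.476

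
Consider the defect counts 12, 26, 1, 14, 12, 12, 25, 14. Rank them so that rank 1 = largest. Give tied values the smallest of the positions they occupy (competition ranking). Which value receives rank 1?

26

Sorted (descending): 26, 25, 14, 14, 12, 12, 12, 1
The 2 values of 14 occupy positions 3–4 → each gets rank 3.
The 3 values of 12 occupy positions 5–7 → each gets rank 5.
Rank 1 → value 26.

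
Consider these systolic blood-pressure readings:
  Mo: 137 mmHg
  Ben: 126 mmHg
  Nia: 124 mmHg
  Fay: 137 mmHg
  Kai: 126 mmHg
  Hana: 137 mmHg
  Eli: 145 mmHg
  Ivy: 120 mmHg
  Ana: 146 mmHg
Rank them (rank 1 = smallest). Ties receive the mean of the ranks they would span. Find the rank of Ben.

3.5

Sorted (ascending): 120, 124, 126, 126, 137, 137, 137, 145, 146
The 2 values of 126 occupy positions 3–4 → average rank (3+4)/2 = 3.5.
The 3 values of 137 occupy positions 5–7 → average rank 6.
Ben has value 126 mmHg → rank 3.5.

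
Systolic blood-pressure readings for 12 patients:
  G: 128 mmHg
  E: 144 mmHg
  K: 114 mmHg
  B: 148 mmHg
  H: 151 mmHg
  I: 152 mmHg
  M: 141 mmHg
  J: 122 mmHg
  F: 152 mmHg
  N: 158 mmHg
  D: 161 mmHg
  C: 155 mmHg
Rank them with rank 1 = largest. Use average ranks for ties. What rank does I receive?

Sorted (descending): 161, 158, 155, 152, 152, 151, 148, 144, 141, 128, 122, 114
The 2 values of 152 occupy positions 4–5 → average rank (4+5)/2 = 4.5.
I has value 152 mmHg → rank 4.5.

4.5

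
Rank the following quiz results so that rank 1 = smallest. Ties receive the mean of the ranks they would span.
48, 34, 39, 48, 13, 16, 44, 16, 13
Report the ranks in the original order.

8.5, 5, 6, 8.5, 1.5, 3.5, 7, 3.5, 1.5

Sorted (ascending): 13, 13, 16, 16, 34, 39, 44, 48, 48
The 2 values of 13 occupy positions 1–2 → average rank (1+2)/2 = 1.5.
The 2 values of 16 occupy positions 3–4 → average rank (3+4)/2 = 3.5.
The 2 values of 48 occupy positions 8–9 → average rank (8+9)/2 = 8.5.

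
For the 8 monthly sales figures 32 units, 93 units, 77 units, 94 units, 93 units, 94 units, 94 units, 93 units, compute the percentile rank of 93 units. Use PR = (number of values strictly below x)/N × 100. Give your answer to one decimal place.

N = 8.
Strictly below 93: 2. Equal to 93: 3.
PR = 2/8 × 100 = 25.0

25.0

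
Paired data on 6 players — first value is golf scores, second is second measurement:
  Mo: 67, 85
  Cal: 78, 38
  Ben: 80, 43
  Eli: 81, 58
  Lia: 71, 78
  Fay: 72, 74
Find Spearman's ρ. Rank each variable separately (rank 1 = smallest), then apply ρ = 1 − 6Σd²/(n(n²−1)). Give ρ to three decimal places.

Ranks of variable 1: 1, 4, 5, 6, 2, 3
Ranks of variable 2: 6, 1, 2, 3, 5, 4
d = r₁ − r₂: -5, 3, 3, 3, -3, -1
d²: 25, 9, 9, 9, 9, 1; Σd² = 62
ρ = 1 − 6·62/(6·35) = 1 − 372/210 = -0.771

-0.771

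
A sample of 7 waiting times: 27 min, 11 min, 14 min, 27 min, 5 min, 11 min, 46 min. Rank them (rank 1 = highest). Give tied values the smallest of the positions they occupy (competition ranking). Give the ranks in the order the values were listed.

2, 5, 4, 2, 7, 5, 1

Sorted (descending): 46, 27, 27, 14, 11, 11, 5
The 2 values of 27 occupy positions 2–3 → each gets rank 2.
The 2 values of 11 occupy positions 5–6 → each gets rank 5.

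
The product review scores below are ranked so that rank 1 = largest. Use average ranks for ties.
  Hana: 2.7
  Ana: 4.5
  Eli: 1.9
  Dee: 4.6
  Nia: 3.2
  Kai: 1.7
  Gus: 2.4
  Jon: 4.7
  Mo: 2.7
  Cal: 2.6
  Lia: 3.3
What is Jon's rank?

Sorted (descending): 4.7, 4.6, 4.5, 3.3, 3.2, 2.7, 2.7, 2.6, 2.4, 1.9, 1.7
The 2 values of 2.7 occupy positions 6–7 → average rank (6+7)/2 = 6.5.
Jon has value 4.7 → rank 1.

1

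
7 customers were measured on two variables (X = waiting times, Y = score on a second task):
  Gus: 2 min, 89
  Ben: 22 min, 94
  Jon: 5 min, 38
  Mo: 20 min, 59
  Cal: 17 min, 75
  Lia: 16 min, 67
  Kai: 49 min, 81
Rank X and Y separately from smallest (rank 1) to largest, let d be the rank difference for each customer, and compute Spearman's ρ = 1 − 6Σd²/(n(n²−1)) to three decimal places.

Ranks of variable 1: 1, 6, 2, 5, 4, 3, 7
Ranks of variable 2: 6, 7, 1, 2, 4, 3, 5
d = r₁ − r₂: -5, -1, 1, 3, 0, 0, 2
d²: 25, 1, 1, 9, 0, 0, 4; Σd² = 40
ρ = 1 − 6·40/(7·48) = 1 − 240/336 = 0.286

0.286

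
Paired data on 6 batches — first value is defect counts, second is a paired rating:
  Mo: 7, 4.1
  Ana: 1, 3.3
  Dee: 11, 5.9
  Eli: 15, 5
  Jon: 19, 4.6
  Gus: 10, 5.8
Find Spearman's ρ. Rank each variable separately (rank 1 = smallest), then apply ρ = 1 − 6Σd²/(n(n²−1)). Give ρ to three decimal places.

0.486

Ranks of variable 1: 2, 1, 4, 5, 6, 3
Ranks of variable 2: 2, 1, 6, 4, 3, 5
d = r₁ − r₂: 0, 0, -2, 1, 3, -2
d²: 0, 0, 4, 1, 9, 4; Σd² = 18
ρ = 1 − 6·18/(6·35) = 1 − 108/210 = 0.486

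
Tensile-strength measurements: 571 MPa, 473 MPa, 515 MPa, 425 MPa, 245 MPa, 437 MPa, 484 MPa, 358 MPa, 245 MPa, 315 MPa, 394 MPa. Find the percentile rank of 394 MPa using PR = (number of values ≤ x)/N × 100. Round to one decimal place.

N = 11.
Strictly below 394: 4. Equal to 394: 1.
PR = 5/11 × 100 = 45.5

45.5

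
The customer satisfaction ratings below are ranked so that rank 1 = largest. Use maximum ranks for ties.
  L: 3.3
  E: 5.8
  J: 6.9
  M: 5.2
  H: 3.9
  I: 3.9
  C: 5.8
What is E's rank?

Sorted (descending): 6.9, 5.8, 5.8, 5.2, 3.9, 3.9, 3.3
The 2 values of 5.8 occupy positions 2–3 → each gets rank 3.
The 2 values of 3.9 occupy positions 5–6 → each gets rank 6.
E has value 5.8 → rank 3.

3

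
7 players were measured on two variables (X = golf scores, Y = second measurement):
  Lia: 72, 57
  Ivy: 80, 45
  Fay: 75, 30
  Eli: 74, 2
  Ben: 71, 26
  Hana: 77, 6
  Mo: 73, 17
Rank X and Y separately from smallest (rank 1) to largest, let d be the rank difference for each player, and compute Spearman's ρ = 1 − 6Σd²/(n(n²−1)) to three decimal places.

-0.071

Ranks of variable 1: 2, 7, 5, 4, 1, 6, 3
Ranks of variable 2: 7, 6, 5, 1, 4, 2, 3
d = r₁ − r₂: -5, 1, 0, 3, -3, 4, 0
d²: 25, 1, 0, 9, 9, 16, 0; Σd² = 60
ρ = 1 − 6·60/(7·48) = 1 − 360/336 = -0.071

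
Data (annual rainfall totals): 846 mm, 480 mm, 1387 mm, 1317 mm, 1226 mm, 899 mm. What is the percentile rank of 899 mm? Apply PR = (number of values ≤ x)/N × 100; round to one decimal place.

50.0

N = 6.
Strictly below 899: 2. Equal to 899: 1.
PR = 3/6 × 100 = 50.0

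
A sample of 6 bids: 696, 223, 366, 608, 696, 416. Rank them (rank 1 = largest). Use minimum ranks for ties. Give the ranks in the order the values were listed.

1, 6, 5, 3, 1, 4

Sorted (descending): 696, 696, 608, 416, 366, 223
The 2 values of 696 occupy positions 1–2 → each gets rank 1.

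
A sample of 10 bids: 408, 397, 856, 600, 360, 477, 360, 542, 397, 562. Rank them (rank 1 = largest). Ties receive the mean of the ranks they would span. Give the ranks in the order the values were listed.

6, 7.5, 1, 2, 9.5, 5, 9.5, 4, 7.5, 3

Sorted (descending): 856, 600, 562, 542, 477, 408, 397, 397, 360, 360
The 2 values of 397 occupy positions 7–8 → average rank (7+8)/2 = 7.5.
The 2 values of 360 occupy positions 9–10 → average rank (9+10)/2 = 9.5.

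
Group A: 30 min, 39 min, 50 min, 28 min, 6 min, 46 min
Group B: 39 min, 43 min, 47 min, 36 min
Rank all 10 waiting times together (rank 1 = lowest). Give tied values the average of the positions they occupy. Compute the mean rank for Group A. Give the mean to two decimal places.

4.92

Sorted (ascending): 6, 28, 30, 36, 39, 39, 43, 46, 47, 50
The 2 values of 39 occupy positions 5–6 → average rank (5+6)/2 = 5.5.
Group A values → pooled ranks: 30→3, 39→5.5, 50→10, 28→2, 6→1, 46→8
Mean rank = (3 + 5.5 + 10 + 2 + 1 + 8) / 6 = 4.92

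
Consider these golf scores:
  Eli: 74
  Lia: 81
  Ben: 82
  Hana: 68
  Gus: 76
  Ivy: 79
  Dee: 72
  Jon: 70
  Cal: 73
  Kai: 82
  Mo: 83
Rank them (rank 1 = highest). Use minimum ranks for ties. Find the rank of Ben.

Sorted (descending): 83, 82, 82, 81, 79, 76, 74, 73, 72, 70, 68
The 2 values of 82 occupy positions 2–3 → each gets rank 2.
Ben has value 82 → rank 2.

2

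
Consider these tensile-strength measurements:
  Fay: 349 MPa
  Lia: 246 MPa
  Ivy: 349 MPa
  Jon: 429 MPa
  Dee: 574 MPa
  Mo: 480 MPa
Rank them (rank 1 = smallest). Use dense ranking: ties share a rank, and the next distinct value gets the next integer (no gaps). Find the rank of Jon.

3

Sorted (ascending): 246, 349, 349, 429, 480, 574
The 2 values of 349 share dense rank 2.
Remaining distinct values take the next consecutive integers.
Jon has value 429 MPa → rank 3.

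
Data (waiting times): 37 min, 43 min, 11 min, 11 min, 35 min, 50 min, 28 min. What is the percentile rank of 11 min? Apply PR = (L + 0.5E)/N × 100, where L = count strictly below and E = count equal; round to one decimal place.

N = 7.
Strictly below 11: 0. Equal to 11: 2.
PR = (0 + 0.5·2)/7 × 100 = 14.3

14.3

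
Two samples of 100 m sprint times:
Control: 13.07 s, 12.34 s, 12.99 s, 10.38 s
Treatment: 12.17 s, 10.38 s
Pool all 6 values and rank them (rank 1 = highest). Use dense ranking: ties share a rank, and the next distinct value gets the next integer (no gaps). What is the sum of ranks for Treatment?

9

Sorted (descending): 13.07, 12.99, 12.34, 12.17, 10.38, 10.38
The 2 values of 10.38 share dense rank 5.
Remaining distinct values take the next consecutive integers.
Treatment values → pooled ranks: 12.17→4, 10.38→5
Rank sum = 4 + 5 = 9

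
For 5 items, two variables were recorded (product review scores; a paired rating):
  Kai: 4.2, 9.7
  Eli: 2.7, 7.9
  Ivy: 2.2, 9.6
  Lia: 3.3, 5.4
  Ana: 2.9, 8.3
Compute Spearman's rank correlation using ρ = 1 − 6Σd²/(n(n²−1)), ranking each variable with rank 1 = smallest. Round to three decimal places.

0.100

Ranks of variable 1: 5, 2, 1, 4, 3
Ranks of variable 2: 5, 2, 4, 1, 3
d = r₁ − r₂: 0, 0, -3, 3, 0
d²: 0, 0, 9, 9, 0; Σd² = 18
ρ = 1 − 6·18/(5·24) = 1 − 108/120 = 0.100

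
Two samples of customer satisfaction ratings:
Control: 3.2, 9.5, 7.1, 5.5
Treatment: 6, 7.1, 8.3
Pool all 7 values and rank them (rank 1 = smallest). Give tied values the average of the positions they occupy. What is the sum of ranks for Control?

Sorted (ascending): 3.2, 5.5, 6, 7.1, 7.1, 8.3, 9.5
The 2 values of 7.1 occupy positions 4–5 → average rank (4+5)/2 = 4.5.
Control values → pooled ranks: 3.2→1, 9.5→7, 7.1→4.5, 5.5→2
Rank sum = 1 + 7 + 4.5 + 2 = 14.5

14.5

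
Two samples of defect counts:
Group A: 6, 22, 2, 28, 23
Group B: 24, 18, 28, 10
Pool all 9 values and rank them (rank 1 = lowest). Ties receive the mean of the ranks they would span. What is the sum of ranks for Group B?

Sorted (ascending): 2, 6, 10, 18, 22, 23, 24, 28, 28
The 2 values of 28 occupy positions 8–9 → average rank (8+9)/2 = 8.5.
Group B values → pooled ranks: 24→7, 18→4, 28→8.5, 10→3
Rank sum = 7 + 4 + 8.5 + 3 = 22.5

22.5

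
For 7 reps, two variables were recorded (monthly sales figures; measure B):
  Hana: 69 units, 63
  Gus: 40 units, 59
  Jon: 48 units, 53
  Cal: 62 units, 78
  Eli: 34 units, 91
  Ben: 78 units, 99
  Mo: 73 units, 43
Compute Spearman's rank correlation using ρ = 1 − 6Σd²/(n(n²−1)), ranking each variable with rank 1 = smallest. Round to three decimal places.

Ranks of variable 1: 5, 2, 3, 4, 1, 7, 6
Ranks of variable 2: 4, 3, 2, 5, 6, 7, 1
d = r₁ − r₂: 1, -1, 1, -1, -5, 0, 5
d²: 1, 1, 1, 1, 25, 0, 25; Σd² = 54
ρ = 1 − 6·54/(7·48) = 1 − 324/336 = 0.036

0.036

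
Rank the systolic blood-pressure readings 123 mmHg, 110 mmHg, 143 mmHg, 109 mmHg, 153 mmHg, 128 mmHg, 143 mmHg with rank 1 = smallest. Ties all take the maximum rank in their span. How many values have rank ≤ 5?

Sorted (ascending): 109, 110, 123, 128, 143, 143, 153
The 2 values of 143 occupy positions 5–6 → each gets rank 6.
Ranks ≤ 5: {1, 2, 3, 4} → 4 values.

4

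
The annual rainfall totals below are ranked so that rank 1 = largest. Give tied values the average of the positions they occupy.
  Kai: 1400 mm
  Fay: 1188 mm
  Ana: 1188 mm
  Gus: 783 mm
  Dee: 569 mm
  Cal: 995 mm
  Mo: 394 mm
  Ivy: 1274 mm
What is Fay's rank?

Sorted (descending): 1400, 1274, 1188, 1188, 995, 783, 569, 394
The 2 values of 1188 occupy positions 3–4 → average rank (3+4)/2 = 3.5.
Fay has value 1188 mm → rank 3.5.

3.5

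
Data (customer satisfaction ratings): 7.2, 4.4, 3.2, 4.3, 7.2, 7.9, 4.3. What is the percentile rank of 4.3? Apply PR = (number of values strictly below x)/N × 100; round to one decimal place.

N = 7.
Strictly below 4.3: 1. Equal to 4.3: 2.
PR = 1/7 × 100 = 14.3

14.3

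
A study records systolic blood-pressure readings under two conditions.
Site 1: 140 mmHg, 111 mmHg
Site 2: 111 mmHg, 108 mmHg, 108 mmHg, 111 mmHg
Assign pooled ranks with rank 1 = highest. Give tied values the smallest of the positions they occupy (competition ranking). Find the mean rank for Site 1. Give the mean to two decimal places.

1.50

Sorted (descending): 140, 111, 111, 111, 108, 108
The 3 values of 111 occupy positions 2–4 → each gets rank 2.
The 2 values of 108 occupy positions 5–6 → each gets rank 5.
Site 1 values → pooled ranks: 140→1, 111→2
Mean rank = (1 + 2) / 2 = 1.50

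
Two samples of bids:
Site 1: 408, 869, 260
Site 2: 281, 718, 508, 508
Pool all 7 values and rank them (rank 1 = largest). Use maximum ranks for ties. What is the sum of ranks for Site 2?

16

Sorted (descending): 869, 718, 508, 508, 408, 281, 260
The 2 values of 508 occupy positions 3–4 → each gets rank 4.
Site 2 values → pooled ranks: 281→6, 718→2, 508→4, 508→4
Rank sum = 6 + 2 + 4 + 4 = 16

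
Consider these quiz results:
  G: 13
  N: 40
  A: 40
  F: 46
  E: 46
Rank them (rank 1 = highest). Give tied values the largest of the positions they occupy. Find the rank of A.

Sorted (descending): 46, 46, 40, 40, 13
The 2 values of 46 occupy positions 1–2 → each gets rank 2.
The 2 values of 40 occupy positions 3–4 → each gets rank 4.
A has value 40 → rank 4.

4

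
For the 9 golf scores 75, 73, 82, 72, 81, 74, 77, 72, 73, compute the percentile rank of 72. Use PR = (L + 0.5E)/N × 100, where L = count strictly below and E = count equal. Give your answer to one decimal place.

N = 9.
Strictly below 72: 0. Equal to 72: 2.
PR = (0 + 0.5·2)/9 × 100 = 11.1

11.1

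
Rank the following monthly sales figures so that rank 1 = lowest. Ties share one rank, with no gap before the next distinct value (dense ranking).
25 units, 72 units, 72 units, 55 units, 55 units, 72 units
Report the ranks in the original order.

1, 3, 3, 2, 2, 3

Sorted (ascending): 25, 55, 55, 72, 72, 72
The 2 values of 55 share dense rank 2.
The 3 values of 72 share dense rank 3.
Remaining distinct values take the next consecutive integers.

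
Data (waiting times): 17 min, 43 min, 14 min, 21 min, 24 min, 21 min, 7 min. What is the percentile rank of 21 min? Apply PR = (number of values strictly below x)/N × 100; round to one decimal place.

N = 7.
Strictly below 21: 3. Equal to 21: 2.
PR = 3/7 × 100 = 42.9

42.9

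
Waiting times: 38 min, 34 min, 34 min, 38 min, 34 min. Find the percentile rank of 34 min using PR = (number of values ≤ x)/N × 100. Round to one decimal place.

N = 5.
Strictly below 34: 0. Equal to 34: 3.
PR = 3/5 × 100 = 60.0

60.0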